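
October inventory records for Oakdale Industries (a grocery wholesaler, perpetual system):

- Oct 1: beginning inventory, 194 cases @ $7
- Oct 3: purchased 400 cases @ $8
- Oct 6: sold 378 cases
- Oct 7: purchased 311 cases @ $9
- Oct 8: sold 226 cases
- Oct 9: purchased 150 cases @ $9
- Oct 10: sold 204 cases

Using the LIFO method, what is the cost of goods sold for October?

COGS = $6,894

Oct 6, 378 sold [LIFO — newest first]: 378 @ $8 = $3,024
Oct 8, 226 sold [LIFO — newest first]: 226 @ $9 = $2,034
Oct 10, 204 sold [LIFO — newest first]: 150 @ $9 + 54 @ $9 = $1,836
Total COGS = $3,024 + $2,034 + $1,836 = $6,894
Ending inventory: 194 @ $7 + 22 @ $8 + 31 @ $9 = $1,813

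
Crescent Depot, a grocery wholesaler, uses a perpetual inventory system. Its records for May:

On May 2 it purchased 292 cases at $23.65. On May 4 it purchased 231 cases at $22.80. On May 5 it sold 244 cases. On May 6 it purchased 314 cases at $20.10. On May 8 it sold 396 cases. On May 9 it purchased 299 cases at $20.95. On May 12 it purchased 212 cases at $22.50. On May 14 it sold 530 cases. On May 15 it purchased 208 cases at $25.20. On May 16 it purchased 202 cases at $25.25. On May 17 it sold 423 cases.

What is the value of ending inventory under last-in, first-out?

Ending inventory = $3,902.25

May 5, 244 sold [LIFO — newest first]: 231 @ $22.80 + 13 @ $23.65 = $5,574.25
May 8, 396 sold [LIFO — newest first]: 314 @ $20.10 + 82 @ $23.65 = $8,250.70
May 14, 530 sold [LIFO — newest first]: 212 @ $22.50 + 299 @ $20.95 + 19 @ $23.65 = $11,483.40
May 17, 423 sold [LIFO — newest first]: 202 @ $25.25 + 208 @ $25.20 + 13 @ $23.65 = $10,649.55
Total COGS = $5,574.25 + $8,250.70 + $11,483.40 + $10,649.55 = $35,957.90
Ending inventory: 165 @ $23.65 = $3,902.25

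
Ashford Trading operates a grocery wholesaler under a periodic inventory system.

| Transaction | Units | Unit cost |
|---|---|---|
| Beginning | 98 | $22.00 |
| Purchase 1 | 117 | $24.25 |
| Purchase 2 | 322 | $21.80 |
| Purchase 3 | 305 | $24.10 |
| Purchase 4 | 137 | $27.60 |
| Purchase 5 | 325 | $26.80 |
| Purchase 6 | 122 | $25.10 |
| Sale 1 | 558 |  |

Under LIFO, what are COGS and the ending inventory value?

COGS = $14,835.80; ending inventory = $20,080.95

Sale 1 (558) [LIFO — newest first]: 122 @ $25.10 + 325 @ $26.80 + 111 @ $27.60 = $14,835.80
Ending inventory: 98 @ $22.00 + 117 @ $24.25 + 322 @ $21.80 + 305 @ $24.10 + 26 @ $27.60 = $20,080.95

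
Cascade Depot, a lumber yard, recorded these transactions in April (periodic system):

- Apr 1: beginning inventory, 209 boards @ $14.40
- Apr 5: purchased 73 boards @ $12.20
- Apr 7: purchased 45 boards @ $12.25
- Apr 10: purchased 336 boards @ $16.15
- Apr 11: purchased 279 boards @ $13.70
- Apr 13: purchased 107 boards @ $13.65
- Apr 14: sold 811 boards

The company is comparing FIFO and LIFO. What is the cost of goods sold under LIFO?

FIFO COGS: 209 @ $14.40 + 73 @ $12.20 + 45 @ $12.25 + 336 @ $16.15 + 148 @ $13.70 = $11,905.45
LIFO COGS: 107 @ $13.65 + 279 @ $13.70 + 336 @ $16.15 + 45 @ $12.25 + 44 @ $12.20 = $11,797.30

COGS = $11,797.30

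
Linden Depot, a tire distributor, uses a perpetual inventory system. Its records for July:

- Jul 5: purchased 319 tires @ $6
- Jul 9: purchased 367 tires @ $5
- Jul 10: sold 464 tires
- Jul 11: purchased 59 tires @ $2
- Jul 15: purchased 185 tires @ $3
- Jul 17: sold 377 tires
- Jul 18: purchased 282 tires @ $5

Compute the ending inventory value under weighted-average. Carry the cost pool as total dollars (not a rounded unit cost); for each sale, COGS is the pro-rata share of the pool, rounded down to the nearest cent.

After Jul 5: 319 on hand, pool $1,914.00 (≈ $6.0000 each)
After Jul 9: 686 on hand, pool $3,749.00 (≈ $5.4650 each)
Jul 10, sell 464: 464/686 × $3,749.00 → $2,535.76
After Jul 11: 281 on hand, pool $1,331.24 (≈ $4.7375 each)
After Jul 15: 466 on hand, pool $1,886.24 (≈ $4.0477 each)
Jul 17, sell 377: 377/466 × $1,886.24 → $1,525.99
After Jul 18: 371 on hand, pool $1,770.25 (≈ $4.7716 each)
Total COGS = $2,535.76 + $1,525.99 = $4,061.75
Ending inventory (cost pool remaining) = $1,770.25
Check: goods available $5,832.00 = COGS $4,061.75 + ending $1,770.25

Ending inventory = $1,770.25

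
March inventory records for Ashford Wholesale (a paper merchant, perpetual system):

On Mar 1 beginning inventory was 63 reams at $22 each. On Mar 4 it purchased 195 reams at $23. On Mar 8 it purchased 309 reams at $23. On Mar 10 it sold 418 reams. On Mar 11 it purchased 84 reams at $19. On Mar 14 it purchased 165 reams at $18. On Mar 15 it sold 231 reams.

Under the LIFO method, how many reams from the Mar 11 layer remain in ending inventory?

Mar 10, 418 sold [LIFO — newest first]: 309 @ $23 + 109 @ $23 = $9,614
Mar 15, 231 sold [LIFO — newest first]: 165 @ $18 + 66 @ $19 = $4,224
Total COGS = $9,614 + $4,224 = $13,838
Ending inventory: 63 @ $22 + 86 @ $23 + 18 @ $19 = $3,706

18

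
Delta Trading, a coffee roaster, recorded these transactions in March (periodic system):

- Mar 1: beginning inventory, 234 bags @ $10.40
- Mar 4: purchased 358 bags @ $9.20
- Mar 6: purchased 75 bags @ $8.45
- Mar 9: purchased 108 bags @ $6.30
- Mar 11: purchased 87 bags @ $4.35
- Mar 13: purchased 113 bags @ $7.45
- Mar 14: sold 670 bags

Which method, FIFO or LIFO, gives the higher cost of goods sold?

FIFO COGS: 234 @ $10.40 + 358 @ $9.20 + 75 @ $8.45 + 3 @ $6.30 = $6,379.85
LIFO COGS: 113 @ $7.45 + 87 @ $4.35 + 108 @ $6.30 + 75 @ $8.45 + 287 @ $9.20 = $5,174.85

FIFO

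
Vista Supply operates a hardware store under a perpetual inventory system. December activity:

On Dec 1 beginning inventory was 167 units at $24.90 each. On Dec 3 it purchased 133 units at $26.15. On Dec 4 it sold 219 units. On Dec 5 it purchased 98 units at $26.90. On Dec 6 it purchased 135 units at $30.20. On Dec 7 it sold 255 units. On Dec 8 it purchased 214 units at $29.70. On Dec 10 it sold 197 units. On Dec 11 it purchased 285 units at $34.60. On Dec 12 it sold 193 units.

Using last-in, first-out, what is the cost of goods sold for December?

COGS = $25,409.05

Dec 4, 219 sold [LIFO — newest first]: 133 @ $26.15 + 86 @ $24.90 = $5,619.35
Dec 7, 255 sold [LIFO — newest first]: 135 @ $30.20 + 98 @ $26.90 + 22 @ $24.90 = $7,261.00
Dec 10, 197 sold [LIFO — newest first]: 197 @ $29.70 = $5,850.90
Dec 12, 193 sold [LIFO — newest first]: 193 @ $34.60 = $6,677.80
Total COGS = $5,619.35 + $7,261.00 + $5,850.90 + $6,677.80 = $25,409.05
Ending inventory: 59 @ $24.90 + 17 @ $29.70 + 92 @ $34.60 = $5,157.20
Check: goods available $30,566.25 = COGS $25,409.05 + ending $5,157.20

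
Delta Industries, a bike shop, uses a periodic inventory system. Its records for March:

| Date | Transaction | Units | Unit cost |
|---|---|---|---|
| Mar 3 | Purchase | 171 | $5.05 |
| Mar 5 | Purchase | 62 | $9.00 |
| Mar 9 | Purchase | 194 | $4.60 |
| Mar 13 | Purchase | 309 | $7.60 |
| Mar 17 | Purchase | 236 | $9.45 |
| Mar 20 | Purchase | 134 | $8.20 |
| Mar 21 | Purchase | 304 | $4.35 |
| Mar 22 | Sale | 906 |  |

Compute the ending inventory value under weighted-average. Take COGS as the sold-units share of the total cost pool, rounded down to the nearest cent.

Mar 22, sell 906: 906/1410 × $9,313.75 → $5,984.57
Ending inventory (cost pool remaining) = $3,329.18
Check: goods available $9,313.75 = COGS $5,984.57 + ending $3,329.18

Ending inventory = $3,329.18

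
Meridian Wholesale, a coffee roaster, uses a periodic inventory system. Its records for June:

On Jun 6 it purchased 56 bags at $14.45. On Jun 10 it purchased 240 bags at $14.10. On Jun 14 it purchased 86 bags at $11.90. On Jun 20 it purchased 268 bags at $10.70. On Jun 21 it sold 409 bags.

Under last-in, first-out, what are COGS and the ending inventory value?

COGS = $4,666.50; ending inventory = $3,417.70

Jun 21, 409 sold [LIFO — newest first]: 268 @ $10.70 + 86 @ $11.90 + 55 @ $14.10 = $4,666.50
Ending inventory: 56 @ $14.45 + 185 @ $14.10 = $3,417.70
Check: goods available $8,084.20 = COGS $4,666.50 + ending $3,417.70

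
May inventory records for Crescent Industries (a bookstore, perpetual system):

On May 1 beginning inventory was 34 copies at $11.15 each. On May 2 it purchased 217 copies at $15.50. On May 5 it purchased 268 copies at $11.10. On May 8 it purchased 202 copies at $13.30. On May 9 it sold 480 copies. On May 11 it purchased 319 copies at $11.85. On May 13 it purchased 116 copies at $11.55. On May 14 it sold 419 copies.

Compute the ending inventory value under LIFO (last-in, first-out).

May 9, 480 sold [LIFO — newest first]: 202 @ $13.30 + 268 @ $11.10 + 10 @ $15.50 = $5,816.40
May 14, 419 sold [LIFO — newest first]: 116 @ $11.55 + 303 @ $11.85 = $4,930.35
Total COGS = $5,816.40 + $4,930.35 = $10,746.75
Ending inventory: 34 @ $11.15 + 207 @ $15.50 + 16 @ $11.85 = $3,777.20
Check: goods available $14,523.95 = COGS $10,746.75 + ending $3,777.20

Ending inventory = $3,777.20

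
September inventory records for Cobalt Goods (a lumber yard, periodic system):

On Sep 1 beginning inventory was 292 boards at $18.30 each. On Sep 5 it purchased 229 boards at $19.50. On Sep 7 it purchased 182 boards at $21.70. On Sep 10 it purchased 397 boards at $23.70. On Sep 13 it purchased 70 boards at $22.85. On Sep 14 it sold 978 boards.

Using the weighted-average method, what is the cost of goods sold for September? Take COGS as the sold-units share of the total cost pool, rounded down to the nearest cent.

Sep 14, sell 978: 978/1170 × $24,766.90 → $20,702.58
Ending inventory (cost pool remaining) = $4,064.32
Check: goods available $24,766.90 = COGS $20,702.58 + ending $4,064.32

COGS = $20,702.58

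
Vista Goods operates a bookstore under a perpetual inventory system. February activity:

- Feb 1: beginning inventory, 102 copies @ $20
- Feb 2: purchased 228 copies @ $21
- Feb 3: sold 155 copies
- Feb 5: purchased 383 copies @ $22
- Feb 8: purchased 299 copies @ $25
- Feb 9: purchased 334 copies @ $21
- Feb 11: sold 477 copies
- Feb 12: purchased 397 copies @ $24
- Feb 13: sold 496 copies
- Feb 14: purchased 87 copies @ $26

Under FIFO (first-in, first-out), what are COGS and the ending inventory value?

COGS = $25,165; ending inventory = $16,368

Feb 3, 155 sold [FIFO — oldest first]: 102 @ $20 + 53 @ $21 = $3,153
Feb 11, 477 sold [FIFO — oldest first]: 175 @ $21 + 302 @ $22 = $10,319
Feb 13, 496 sold [FIFO — oldest first]: 81 @ $22 + 299 @ $25 + 116 @ $21 = $11,693
Total COGS = $3,153 + $10,319 + $11,693 = $25,165
Ending inventory: 218 @ $21 + 397 @ $24 + 87 @ $26 = $16,368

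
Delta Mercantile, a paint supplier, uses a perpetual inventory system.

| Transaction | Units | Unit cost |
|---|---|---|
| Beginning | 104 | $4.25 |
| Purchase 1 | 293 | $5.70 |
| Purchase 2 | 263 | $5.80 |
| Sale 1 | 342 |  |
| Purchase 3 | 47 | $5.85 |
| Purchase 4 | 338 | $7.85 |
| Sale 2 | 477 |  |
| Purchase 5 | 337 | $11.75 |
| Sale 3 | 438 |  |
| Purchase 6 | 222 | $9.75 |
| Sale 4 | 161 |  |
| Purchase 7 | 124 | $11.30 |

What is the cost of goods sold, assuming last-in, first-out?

COGS = $11,533.55

Sale 1 (342) [LIFO — newest first]: 263 @ $5.80 + 79 @ $5.70 = $1,975.70
Sale 2 (477) [LIFO — newest first]: 338 @ $7.85 + 47 @ $5.85 + 92 @ $5.70 = $3,452.65
Sale 3 (438) [LIFO — newest first]: 337 @ $11.75 + 101 @ $5.70 = $4,535.45
Sale 4 (161) [LIFO — newest first]: 161 @ $9.75 = $1,569.75
Total COGS = $1,975.70 + $3,452.65 + $4,535.45 + $1,569.75 = $11,533.55
Ending inventory: 104 @ $4.25 + 21 @ $5.70 + 61 @ $9.75 + 124 @ $11.30 = $2,557.65
Check: goods available $14,091.20 = COGS $11,533.55 + ending $2,557.65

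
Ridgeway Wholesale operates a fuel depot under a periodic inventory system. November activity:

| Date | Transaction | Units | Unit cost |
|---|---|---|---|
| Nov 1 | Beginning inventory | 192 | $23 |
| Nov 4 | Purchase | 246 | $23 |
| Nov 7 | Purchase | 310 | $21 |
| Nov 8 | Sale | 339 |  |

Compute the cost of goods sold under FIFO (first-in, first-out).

Nov 8, 339 sold [FIFO — oldest first]: 192 @ $23 + 147 @ $23 = $7,797
Ending inventory: 99 @ $23 + 310 @ $21 = $8,787

COGS = $7,797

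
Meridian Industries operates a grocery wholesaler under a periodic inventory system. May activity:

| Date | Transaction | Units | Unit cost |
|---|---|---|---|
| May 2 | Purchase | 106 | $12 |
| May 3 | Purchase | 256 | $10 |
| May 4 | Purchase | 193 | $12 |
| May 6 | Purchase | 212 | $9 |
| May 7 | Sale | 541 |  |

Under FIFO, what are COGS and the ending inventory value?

COGS = $5,980; ending inventory = $2,076

May 7, 541 sold [FIFO — oldest first]: 106 @ $12 + 256 @ $10 + 179 @ $12 = $5,980
Ending inventory: 14 @ $12 + 212 @ $9 = $2,076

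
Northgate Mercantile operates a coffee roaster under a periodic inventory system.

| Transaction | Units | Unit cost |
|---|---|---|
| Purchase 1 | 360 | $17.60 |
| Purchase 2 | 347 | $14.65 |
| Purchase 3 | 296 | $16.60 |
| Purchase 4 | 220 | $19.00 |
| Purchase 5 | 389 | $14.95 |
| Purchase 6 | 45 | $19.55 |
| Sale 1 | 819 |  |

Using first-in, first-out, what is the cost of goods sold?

COGS = $13,278.75

Sale 1 (819) [FIFO — oldest first]: 360 @ $17.60 + 347 @ $14.65 + 112 @ $16.60 = $13,278.75
Ending inventory: 184 @ $16.60 + 220 @ $19.00 + 389 @ $14.95 + 45 @ $19.55 = $13,929.70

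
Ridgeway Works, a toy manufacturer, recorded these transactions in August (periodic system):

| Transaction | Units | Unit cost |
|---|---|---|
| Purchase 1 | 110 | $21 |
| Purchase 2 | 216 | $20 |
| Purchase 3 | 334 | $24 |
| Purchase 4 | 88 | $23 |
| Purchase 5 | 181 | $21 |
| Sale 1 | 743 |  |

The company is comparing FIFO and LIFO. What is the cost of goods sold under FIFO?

COGS = $16,555

FIFO COGS: 110 @ $21 + 216 @ $20 + 334 @ $24 + 83 @ $23 = $16,555
LIFO COGS: 181 @ $21 + 88 @ $23 + 334 @ $24 + 140 @ $20 = $16,641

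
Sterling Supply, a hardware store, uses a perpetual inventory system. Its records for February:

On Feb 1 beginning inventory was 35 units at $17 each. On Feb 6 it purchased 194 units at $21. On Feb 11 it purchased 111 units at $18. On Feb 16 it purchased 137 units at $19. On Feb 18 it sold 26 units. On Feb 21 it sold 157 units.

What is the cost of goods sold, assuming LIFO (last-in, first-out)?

COGS = $3,431

Feb 18, 26 sold [LIFO — newest first]: 26 @ $19 = $494
Feb 21, 157 sold [LIFO — newest first]: 111 @ $19 + 46 @ $18 = $2,937
Total COGS = $494 + $2,937 = $3,431
Ending inventory: 35 @ $17 + 194 @ $21 + 65 @ $18 = $5,839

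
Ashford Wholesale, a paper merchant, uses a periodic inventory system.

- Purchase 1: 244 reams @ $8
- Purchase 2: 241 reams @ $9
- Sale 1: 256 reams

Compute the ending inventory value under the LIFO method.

Ending inventory = $1,832

Sale 1 (256) [LIFO — newest first]: 241 @ $9 + 15 @ $8 = $2,289
Ending inventory: 229 @ $8 = $1,832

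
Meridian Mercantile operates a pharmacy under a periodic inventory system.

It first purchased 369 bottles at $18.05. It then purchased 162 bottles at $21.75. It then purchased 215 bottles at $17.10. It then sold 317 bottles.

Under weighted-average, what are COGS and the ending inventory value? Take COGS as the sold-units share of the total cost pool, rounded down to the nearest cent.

COGS = $5,889.76; ending inventory = $7,970.69

Sale 1, sell 317: 317/746 × $13,860.45 → $5,889.76
Ending inventory (cost pool remaining) = $7,970.69
Check: goods available $13,860.45 = COGS $5,889.76 + ending $7,970.69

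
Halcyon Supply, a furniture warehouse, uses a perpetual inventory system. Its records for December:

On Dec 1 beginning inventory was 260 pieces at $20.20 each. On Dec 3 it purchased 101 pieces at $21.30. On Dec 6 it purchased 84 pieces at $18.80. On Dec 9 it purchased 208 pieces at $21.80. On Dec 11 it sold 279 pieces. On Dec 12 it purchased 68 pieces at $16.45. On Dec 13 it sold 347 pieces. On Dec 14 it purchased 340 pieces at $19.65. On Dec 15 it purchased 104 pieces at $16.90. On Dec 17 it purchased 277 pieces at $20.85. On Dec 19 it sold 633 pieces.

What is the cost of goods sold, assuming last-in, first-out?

COGS = $25,201.35

Dec 11, 279 sold [LIFO — newest first]: 208 @ $21.80 + 71 @ $18.80 = $5,869.20
Dec 13, 347 sold [LIFO — newest first]: 68 @ $16.45 + 13 @ $18.80 + 101 @ $21.30 + 165 @ $20.20 = $6,847.30
Dec 19, 633 sold [LIFO — newest first]: 277 @ $20.85 + 104 @ $16.90 + 252 @ $19.65 = $12,484.85
Total COGS = $5,869.20 + $6,847.30 + $12,484.85 = $25,201.35
Ending inventory: 95 @ $20.20 + 88 @ $19.65 = $3,648.20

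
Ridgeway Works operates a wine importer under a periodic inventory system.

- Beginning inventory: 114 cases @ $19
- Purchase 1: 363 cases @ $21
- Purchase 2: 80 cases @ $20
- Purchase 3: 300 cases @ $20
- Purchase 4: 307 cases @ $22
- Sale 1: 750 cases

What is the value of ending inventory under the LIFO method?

Ending inventory = $8,466

Sale 1 (750) [LIFO — newest first]: 307 @ $22 + 300 @ $20 + 80 @ $20 + 63 @ $21 = $15,677
Ending inventory: 114 @ $19 + 300 @ $21 = $8,466
Check: goods available $24,143 = COGS $15,677 + ending $8,466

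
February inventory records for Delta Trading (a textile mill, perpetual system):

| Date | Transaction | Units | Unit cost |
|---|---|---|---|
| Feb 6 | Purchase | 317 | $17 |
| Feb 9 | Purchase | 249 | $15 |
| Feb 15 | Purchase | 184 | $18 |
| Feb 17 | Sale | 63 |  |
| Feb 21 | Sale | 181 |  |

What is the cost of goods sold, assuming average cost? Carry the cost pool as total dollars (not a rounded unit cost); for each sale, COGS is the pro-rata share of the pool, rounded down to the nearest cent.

COGS = $4,045.84

After Feb 6: 317 on hand, pool $5,389.00 (≈ $17.0000 each)
After Feb 9: 566 on hand, pool $9,124.00 (≈ $16.1201 each)
After Feb 15: 750 on hand, pool $12,436.00 (≈ $16.5813 each)
Feb 17, sell 63: 63/750 × $12,436.00 → $1,044.62
Feb 21, sell 181: 181/687 × $11,391.38 → $3,001.22
Total COGS = $1,044.62 + $3,001.22 = $4,045.84
Ending inventory (cost pool remaining) = $8,390.16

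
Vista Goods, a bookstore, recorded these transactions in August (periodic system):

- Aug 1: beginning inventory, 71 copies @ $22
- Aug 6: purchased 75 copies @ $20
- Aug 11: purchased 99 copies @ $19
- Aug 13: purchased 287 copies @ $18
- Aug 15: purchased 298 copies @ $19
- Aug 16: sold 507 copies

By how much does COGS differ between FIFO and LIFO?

$235

FIFO COGS: 71 @ $22 + 75 @ $20 + 99 @ $19 + 262 @ $18 = $9,659
LIFO COGS: 298 @ $19 + 209 @ $18 = $9,424
Difference = |$9,659 − $9,424| = $235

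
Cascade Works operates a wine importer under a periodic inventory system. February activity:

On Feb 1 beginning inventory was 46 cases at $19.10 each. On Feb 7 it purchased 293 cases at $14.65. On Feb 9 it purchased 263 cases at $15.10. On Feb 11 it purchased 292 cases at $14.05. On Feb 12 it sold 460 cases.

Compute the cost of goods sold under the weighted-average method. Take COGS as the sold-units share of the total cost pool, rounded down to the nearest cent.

Feb 12, sell 460: 460/894 × $13,244.95 → $6,815.07
Ending inventory (cost pool remaining) = $6,429.88
Check: goods available $13,244.95 = COGS $6,815.07 + ending $6,429.88

COGS = $6,815.07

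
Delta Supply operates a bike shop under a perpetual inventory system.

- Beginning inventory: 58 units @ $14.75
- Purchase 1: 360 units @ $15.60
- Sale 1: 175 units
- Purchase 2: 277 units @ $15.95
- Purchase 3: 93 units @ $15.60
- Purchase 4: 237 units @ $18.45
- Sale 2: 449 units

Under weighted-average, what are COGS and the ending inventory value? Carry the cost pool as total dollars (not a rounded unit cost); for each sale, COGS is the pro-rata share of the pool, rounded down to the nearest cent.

COGS = $10,106.62; ending inventory = $6,606.48

After Beginning: 58 on hand, pool $855.50 (≈ $14.7500 each)
After Purchase 1: 418 on hand, pool $6,471.50 (≈ $15.4821 each)
Sale 1, sell 175: 175/418 × $6,471.50 → $2,709.36
After Purchase 2: 520 on hand, pool $8,180.29 (≈ $15.7313 each)
After Purchase 3: 613 on hand, pool $9,631.09 (≈ $15.7114 each)
After Purchase 4: 850 on hand, pool $14,003.74 (≈ $16.4750 each)
Sale 2, sell 449: 449/850 × $14,003.74 → $7,397.26
Total COGS = $2,709.36 + $7,397.26 = $10,106.62
Ending inventory (cost pool remaining) = $6,606.48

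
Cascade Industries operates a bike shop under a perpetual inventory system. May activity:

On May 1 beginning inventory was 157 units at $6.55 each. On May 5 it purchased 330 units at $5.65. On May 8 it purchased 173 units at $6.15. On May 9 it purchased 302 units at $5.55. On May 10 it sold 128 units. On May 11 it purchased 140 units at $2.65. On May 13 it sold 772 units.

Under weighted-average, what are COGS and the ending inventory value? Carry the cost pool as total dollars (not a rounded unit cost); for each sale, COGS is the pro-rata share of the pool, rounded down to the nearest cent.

COGS = $4,914.17; ending inventory = $1,089.73

After May 1: 157 on hand, pool $1,028.35 (≈ $6.5500 each)
After May 5: 487 on hand, pool $2,892.85 (≈ $5.9401 each)
After May 8: 660 on hand, pool $3,956.80 (≈ $5.9952 each)
After May 9: 962 on hand, pool $5,632.90 (≈ $5.8554 each)
May 10, sell 128: 128/962 × $5,632.90 → $749.49
After May 11: 974 on hand, pool $5,254.41 (≈ $5.3947 each)
May 13, sell 772: 772/974 × $5,254.41 → $4,164.68
Total COGS = $749.49 + $4,164.68 = $4,914.17
Ending inventory (cost pool remaining) = $1,089.73
Check: goods available $6,003.90 = COGS $4,914.17 + ending $1,089.73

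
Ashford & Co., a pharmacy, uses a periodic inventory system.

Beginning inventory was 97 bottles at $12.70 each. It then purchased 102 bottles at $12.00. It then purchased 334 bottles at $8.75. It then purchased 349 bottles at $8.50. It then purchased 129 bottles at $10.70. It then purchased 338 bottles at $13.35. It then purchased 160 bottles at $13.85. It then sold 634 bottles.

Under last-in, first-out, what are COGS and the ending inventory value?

Sale 1 (634) [LIFO — newest first]: 160 @ $13.85 + 338 @ $13.35 + 129 @ $10.70 + 7 @ $8.50 = $8,168.10
Ending inventory: 97 @ $12.70 + 102 @ $12.00 + 334 @ $8.75 + 342 @ $8.50 = $8,285.40

COGS = $8,168.10; ending inventory = $8,285.40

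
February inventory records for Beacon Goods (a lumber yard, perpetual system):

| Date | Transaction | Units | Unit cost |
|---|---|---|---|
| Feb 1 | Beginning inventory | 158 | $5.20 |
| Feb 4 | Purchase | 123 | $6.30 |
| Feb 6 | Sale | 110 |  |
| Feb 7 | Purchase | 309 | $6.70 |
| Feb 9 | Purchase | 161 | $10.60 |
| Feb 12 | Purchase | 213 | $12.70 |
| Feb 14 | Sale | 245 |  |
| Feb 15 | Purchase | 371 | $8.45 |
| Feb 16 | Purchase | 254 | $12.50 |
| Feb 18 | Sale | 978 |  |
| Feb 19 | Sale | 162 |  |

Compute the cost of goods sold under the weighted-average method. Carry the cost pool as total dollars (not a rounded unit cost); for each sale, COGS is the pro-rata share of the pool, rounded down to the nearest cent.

After Feb 1: 158 on hand, pool $821.60 (≈ $5.2000 each)
After Feb 4: 281 on hand, pool $1,596.50 (≈ $5.6815 each)
Feb 6, sell 110: 110/281 × $1,596.50 → $624.96
After Feb 7: 480 on hand, pool $3,041.84 (≈ $6.3372 each)
After Feb 9: 641 on hand, pool $4,748.44 (≈ $7.4079 each)
After Feb 12: 854 on hand, pool $7,453.54 (≈ $8.7278 each)
Feb 14, sell 245: 245/854 × $7,453.54 → $2,138.31
After Feb 15: 980 on hand, pool $8,450.18 (≈ $8.6226 each)
After Feb 16: 1234 on hand, pool $11,625.18 (≈ $9.4207 each)
Feb 18, sell 978: 978/1234 × $11,625.18 → $9,213.47
Feb 19, sell 162: 162/256 × $2,411.71 → $1,526.16
Total COGS = $624.96 + $2,138.31 + $9,213.47 + $1,526.16 = $13,502.90
Ending inventory (cost pool remaining) = $885.55

COGS = $13,502.90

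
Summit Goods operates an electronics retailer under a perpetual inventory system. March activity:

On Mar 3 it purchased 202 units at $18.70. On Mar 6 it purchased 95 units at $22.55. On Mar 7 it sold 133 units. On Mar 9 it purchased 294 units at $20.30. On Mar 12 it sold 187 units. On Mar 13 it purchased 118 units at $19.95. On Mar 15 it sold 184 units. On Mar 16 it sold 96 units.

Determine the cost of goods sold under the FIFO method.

COGS = $12,067.40

Mar 7, 133 sold [FIFO — oldest first]: 133 @ $18.70 = $2,487.10
Mar 12, 187 sold [FIFO — oldest first]: 69 @ $18.70 + 95 @ $22.55 + 23 @ $20.30 = $3,899.45
Mar 15, 184 sold [FIFO — oldest first]: 184 @ $20.30 = $3,735.20
Mar 16, 96 sold [FIFO — oldest first]: 87 @ $20.30 + 9 @ $19.95 = $1,945.65
Total COGS = $2,487.10 + $3,899.45 + $3,735.20 + $1,945.65 = $12,067.40
Ending inventory: 109 @ $19.95 = $2,174.55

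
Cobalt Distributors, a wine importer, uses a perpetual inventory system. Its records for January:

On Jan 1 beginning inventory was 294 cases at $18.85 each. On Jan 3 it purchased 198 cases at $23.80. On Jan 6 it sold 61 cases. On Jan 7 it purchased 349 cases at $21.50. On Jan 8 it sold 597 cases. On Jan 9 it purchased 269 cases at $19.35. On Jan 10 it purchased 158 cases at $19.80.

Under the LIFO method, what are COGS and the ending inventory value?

Jan 6, 61 sold [LIFO — newest first]: 61 @ $23.80 = $1,451.80
Jan 8, 597 sold [LIFO — newest first]: 349 @ $21.50 + 137 @ $23.80 + 111 @ $18.85 = $12,856.45
Total COGS = $1,451.80 + $12,856.45 = $14,308.25
Ending inventory: 183 @ $18.85 + 269 @ $19.35 + 158 @ $19.80 = $11,783.10

COGS = $14,308.25; ending inventory = $11,783.10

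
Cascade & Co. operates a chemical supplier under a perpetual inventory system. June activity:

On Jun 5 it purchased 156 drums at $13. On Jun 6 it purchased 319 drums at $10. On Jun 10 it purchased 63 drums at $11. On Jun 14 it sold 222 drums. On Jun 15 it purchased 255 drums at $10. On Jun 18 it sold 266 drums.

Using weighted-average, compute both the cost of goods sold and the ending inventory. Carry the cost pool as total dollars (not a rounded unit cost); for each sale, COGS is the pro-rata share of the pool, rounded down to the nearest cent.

COGS = $5,244.40; ending inventory = $3,216.60

After Jun 5: 156 on hand, pool $2,028.00 (≈ $13.0000 each)
After Jun 6: 475 on hand, pool $5,218.00 (≈ $10.9853 each)
After Jun 10: 538 on hand, pool $5,911.00 (≈ $10.9870 each)
Jun 14, sell 222: 222/538 × $5,911.00 → $2,439.11
After Jun 15: 571 on hand, pool $6,021.89 (≈ $10.5462 each)
Jun 18, sell 266: 266/571 × $6,021.89 → $2,805.29
Total COGS = $2,439.11 + $2,805.29 = $5,244.40
Ending inventory (cost pool remaining) = $3,216.60
Check: goods available $8,461.00 = COGS $5,244.40 + ending $3,216.60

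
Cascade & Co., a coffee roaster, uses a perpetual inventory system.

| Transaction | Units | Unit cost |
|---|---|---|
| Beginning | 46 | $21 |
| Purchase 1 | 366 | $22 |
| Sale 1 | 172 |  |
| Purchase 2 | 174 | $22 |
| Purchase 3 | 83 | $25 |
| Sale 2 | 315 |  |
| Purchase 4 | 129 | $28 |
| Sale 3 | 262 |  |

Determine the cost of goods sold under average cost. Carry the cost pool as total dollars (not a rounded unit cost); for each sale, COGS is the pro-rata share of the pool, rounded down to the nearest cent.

After Beginning: 46 on hand, pool $966.00 (≈ $21.0000 each)
After Purchase 1: 412 on hand, pool $9,018.00 (≈ $21.8883 each)
Sale 1, sell 172: 172/412 × $9,018.00 → $3,764.79
After Purchase 2: 414 on hand, pool $9,081.21 (≈ $21.9353 each)
After Purchase 3: 497 on hand, pool $11,156.21 (≈ $22.4471 each)
Sale 2, sell 315: 315/497 × $11,156.21 → $7,070.83
After Purchase 4: 311 on hand, pool $7,697.38 (≈ $24.7504 each)
Sale 3, sell 262: 262/311 × $7,697.38 → $6,484.60
Total COGS = $3,764.79 + $7,070.83 + $6,484.60 = $17,320.22
Ending inventory (cost pool remaining) = $1,212.78

COGS = $17,320.22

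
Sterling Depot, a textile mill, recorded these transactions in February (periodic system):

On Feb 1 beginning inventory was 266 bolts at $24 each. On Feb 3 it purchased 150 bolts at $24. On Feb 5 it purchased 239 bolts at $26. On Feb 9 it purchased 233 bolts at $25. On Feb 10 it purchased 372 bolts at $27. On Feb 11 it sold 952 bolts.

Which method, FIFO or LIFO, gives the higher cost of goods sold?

LIFO

FIFO COGS: 266 @ $24 + 150 @ $24 + 239 @ $26 + 233 @ $25 + 64 @ $27 = $23,751
LIFO COGS: 372 @ $27 + 233 @ $25 + 239 @ $26 + 108 @ $24 = $24,675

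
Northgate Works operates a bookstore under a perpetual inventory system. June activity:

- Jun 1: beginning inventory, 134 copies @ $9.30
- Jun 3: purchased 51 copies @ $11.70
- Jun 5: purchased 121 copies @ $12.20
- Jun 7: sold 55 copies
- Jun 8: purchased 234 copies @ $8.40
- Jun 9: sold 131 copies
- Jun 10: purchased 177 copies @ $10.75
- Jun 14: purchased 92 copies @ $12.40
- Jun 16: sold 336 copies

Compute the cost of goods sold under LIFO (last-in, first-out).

Jun 7, 55 sold [LIFO — newest first]: 55 @ $12.20 = $671.00
Jun 9, 131 sold [LIFO — newest first]: 131 @ $8.40 = $1,100.40
Jun 16, 336 sold [LIFO — newest first]: 92 @ $12.40 + 177 @ $10.75 + 67 @ $8.40 = $3,606.35
Total COGS = $671.00 + $1,100.40 + $3,606.35 = $5,377.75
Ending inventory: 134 @ $9.30 + 51 @ $11.70 + 66 @ $12.20 + 36 @ $8.40 = $2,950.50

COGS = $5,377.75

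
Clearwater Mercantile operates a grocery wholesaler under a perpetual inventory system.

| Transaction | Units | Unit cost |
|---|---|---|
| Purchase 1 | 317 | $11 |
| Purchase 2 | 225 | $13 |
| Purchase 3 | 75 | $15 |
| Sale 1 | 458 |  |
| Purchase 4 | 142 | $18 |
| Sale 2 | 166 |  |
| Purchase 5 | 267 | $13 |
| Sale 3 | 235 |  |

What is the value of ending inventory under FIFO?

Sale 1 (458) [FIFO — oldest first]: 317 @ $11 + 141 @ $13 = $5,320
Sale 2 (166) [FIFO — oldest first]: 84 @ $13 + 75 @ $15 + 7 @ $18 = $2,343
Sale 3 (235) [FIFO — oldest first]: 135 @ $18 + 100 @ $13 = $3,730
Total COGS = $5,320 + $2,343 + $3,730 = $11,393
Ending inventory: 167 @ $13 = $2,171
Check: goods available $13,564 = COGS $11,393 + ending $2,171

Ending inventory = $2,171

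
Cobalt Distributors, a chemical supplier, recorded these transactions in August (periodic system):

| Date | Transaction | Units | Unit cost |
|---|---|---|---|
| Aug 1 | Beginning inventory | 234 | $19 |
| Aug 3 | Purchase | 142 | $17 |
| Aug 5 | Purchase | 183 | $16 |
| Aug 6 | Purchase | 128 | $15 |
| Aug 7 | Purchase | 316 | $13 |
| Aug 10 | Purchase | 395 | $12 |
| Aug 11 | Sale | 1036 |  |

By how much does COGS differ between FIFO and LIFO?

$2,278

FIFO COGS: 234 @ $19 + 142 @ $17 + 183 @ $16 + 128 @ $15 + 316 @ $13 + 33 @ $12 = $16,212
LIFO COGS: 395 @ $12 + 316 @ $13 + 128 @ $15 + 183 @ $16 + 14 @ $17 = $13,934
Difference = |$16,212 − $13,934| = $2,278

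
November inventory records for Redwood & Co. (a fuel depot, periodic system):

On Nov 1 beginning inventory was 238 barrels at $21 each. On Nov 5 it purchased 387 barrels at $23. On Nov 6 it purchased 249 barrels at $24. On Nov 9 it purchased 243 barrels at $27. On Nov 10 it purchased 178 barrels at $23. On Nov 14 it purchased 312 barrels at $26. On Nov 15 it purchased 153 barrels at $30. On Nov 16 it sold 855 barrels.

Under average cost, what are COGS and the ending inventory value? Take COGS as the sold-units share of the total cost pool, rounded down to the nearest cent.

COGS = $21,001.90; ending inventory = $22,230.10

Nov 16, sell 855: 855/1760 × $43,232.00 → $21,001.90
Ending inventory (cost pool remaining) = $22,230.10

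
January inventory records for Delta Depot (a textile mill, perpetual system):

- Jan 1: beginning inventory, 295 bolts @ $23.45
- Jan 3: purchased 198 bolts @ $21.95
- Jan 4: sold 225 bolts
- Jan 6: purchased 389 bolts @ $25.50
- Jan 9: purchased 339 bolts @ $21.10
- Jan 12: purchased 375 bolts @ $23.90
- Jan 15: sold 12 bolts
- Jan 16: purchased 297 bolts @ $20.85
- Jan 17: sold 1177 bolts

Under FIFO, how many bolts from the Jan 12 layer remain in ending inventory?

182

Jan 4, 225 sold [FIFO — oldest first]: 225 @ $23.45 = $5,276.25
Jan 15, 12 sold [FIFO — oldest first]: 12 @ $23.45 = $281.40
Jan 17, 1177 sold [FIFO — oldest first]: 58 @ $23.45 + 198 @ $21.95 + 389 @ $25.50 + 339 @ $21.10 + 193 @ $23.90 = $27,391.30
Total COGS = $5,276.25 + $281.40 + $27,391.30 = $32,948.95
Ending inventory: 182 @ $23.90 + 297 @ $20.85 = $10,542.25
Check: goods available $43,491.20 = COGS $32,948.95 + ending $10,542.25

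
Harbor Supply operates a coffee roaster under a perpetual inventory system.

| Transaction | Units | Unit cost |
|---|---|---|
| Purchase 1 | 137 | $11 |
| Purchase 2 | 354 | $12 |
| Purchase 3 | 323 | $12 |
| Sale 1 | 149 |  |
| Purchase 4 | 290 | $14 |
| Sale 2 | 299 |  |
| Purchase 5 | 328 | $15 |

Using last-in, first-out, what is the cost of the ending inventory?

Ending inventory = $12,655

Sale 1 (149) [LIFO — newest first]: 149 @ $12 = $1,788
Sale 2 (299) [LIFO — newest first]: 290 @ $14 + 9 @ $12 = $4,168
Total COGS = $1,788 + $4,168 = $5,956
Ending inventory: 137 @ $11 + 354 @ $12 + 165 @ $12 + 328 @ $15 = $12,655
Check: goods available $18,611 = COGS $5,956 + ending $12,655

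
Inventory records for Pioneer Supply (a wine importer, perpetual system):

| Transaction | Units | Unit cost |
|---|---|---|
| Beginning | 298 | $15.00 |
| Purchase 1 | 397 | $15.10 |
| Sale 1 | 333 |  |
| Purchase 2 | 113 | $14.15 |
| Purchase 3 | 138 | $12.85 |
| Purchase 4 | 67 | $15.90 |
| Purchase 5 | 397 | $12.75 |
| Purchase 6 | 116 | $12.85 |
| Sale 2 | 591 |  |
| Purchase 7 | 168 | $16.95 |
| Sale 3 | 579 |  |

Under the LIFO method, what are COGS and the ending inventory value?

COGS = $21,437.20; ending inventory = $2,865.00

Sale 1 (333) [LIFO — newest first]: 333 @ $15.10 = $5,028.30
Sale 2 (591) [LIFO — newest first]: 116 @ $12.85 + 397 @ $12.75 + 67 @ $15.90 + 11 @ $12.85 = $7,759.00
Sale 3 (579) [LIFO — newest first]: 168 @ $16.95 + 127 @ $12.85 + 113 @ $14.15 + 64 @ $15.10 + 107 @ $15.00 = $8,649.90
Total COGS = $5,028.30 + $7,759.00 + $8,649.90 = $21,437.20
Ending inventory: 191 @ $15.00 = $2,865.00
Check: goods available $24,302.20 = COGS $21,437.20 + ending $2,865.00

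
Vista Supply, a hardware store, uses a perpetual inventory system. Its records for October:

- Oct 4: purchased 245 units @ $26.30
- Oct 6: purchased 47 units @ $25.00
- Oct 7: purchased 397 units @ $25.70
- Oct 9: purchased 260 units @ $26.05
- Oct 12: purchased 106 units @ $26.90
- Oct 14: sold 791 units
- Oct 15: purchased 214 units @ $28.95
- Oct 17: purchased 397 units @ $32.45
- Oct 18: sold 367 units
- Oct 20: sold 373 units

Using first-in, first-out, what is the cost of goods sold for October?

Oct 14, 791 sold [FIFO — oldest first]: 245 @ $26.30 + 47 @ $25.00 + 397 @ $25.70 + 102 @ $26.05 = $20,478.50
Oct 18, 367 sold [FIFO — oldest first]: 158 @ $26.05 + 106 @ $26.90 + 103 @ $28.95 = $9,949.15
Oct 20, 373 sold [FIFO — oldest first]: 111 @ $28.95 + 262 @ $32.45 = $11,715.35
Total COGS = $20,478.50 + $9,949.15 + $11,715.35 = $42,143.00
Ending inventory: 135 @ $32.45 = $4,380.75

COGS = $42,143.00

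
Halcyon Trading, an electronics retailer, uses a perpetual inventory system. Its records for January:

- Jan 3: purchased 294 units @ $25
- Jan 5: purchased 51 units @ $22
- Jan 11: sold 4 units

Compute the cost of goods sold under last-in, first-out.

Jan 11, 4 sold [LIFO — newest first]: 4 @ $22 = $88
Ending inventory: 294 @ $25 + 47 @ $22 = $8,384
Check: goods available $8,472 = COGS $88 + ending $8,384

COGS = $88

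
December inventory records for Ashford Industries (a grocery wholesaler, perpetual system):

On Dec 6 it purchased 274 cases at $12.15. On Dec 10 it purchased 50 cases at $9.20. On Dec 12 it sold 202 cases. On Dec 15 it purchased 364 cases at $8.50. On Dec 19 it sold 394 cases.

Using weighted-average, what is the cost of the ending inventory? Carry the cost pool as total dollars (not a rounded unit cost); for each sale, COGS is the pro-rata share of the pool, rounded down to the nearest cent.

Ending inventory = $855.79

After Dec 6: 274 on hand, pool $3,329.10 (≈ $12.1500 each)
After Dec 10: 324 on hand, pool $3,789.10 (≈ $11.6948 each)
Dec 12, sell 202: 202/324 × $3,789.10 → $2,362.34
After Dec 15: 486 on hand, pool $4,520.76 (≈ $9.3020 each)
Dec 19, sell 394: 394/486 × $4,520.76 → $3,664.97
Total COGS = $2,362.34 + $3,664.97 = $6,027.31
Ending inventory (cost pool remaining) = $855.79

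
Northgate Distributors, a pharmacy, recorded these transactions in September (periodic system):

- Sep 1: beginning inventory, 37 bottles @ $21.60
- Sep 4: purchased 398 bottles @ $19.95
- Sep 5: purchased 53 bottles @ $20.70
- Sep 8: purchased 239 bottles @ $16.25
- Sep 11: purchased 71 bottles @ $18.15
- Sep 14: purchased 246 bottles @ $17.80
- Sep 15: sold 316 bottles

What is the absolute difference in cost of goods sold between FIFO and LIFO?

$715.95

FIFO COGS: 37 @ $21.60 + 279 @ $19.95 = $6,365.25
LIFO COGS: 246 @ $17.80 + 70 @ $18.15 = $5,649.30
Difference = |$6,365.25 − $5,649.30| = $715.95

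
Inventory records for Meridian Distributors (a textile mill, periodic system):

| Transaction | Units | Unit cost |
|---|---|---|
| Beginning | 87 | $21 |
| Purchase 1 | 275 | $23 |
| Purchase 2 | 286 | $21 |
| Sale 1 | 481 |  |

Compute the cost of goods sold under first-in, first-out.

Sale 1 (481) [FIFO — oldest first]: 87 @ $21 + 275 @ $23 + 119 @ $21 = $10,651
Ending inventory: 167 @ $21 = $3,507

COGS = $10,651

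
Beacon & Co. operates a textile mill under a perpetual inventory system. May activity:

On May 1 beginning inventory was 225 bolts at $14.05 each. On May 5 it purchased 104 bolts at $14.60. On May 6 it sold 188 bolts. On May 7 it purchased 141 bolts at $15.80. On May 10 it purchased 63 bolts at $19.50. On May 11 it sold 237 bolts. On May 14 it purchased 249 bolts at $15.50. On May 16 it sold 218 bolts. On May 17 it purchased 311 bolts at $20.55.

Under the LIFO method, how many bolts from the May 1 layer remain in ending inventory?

108

May 6, 188 sold [LIFO — newest first]: 104 @ $14.60 + 84 @ $14.05 = $2,698.60
May 11, 237 sold [LIFO — newest first]: 63 @ $19.50 + 141 @ $15.80 + 33 @ $14.05 = $3,919.95
May 16, 218 sold [LIFO — newest first]: 218 @ $15.50 = $3,379.00
Total COGS = $2,698.60 + $3,919.95 + $3,379.00 = $9,997.55
Ending inventory: 108 @ $14.05 + 31 @ $15.50 + 311 @ $20.55 = $8,388.95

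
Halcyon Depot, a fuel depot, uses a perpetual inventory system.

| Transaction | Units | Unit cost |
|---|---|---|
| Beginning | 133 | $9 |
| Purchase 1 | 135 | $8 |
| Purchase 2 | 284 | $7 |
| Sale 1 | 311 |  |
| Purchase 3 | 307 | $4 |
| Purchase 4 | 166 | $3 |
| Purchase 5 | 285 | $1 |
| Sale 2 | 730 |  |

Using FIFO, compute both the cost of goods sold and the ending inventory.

Sale 1 (311) [FIFO — oldest first]: 133 @ $9 + 135 @ $8 + 43 @ $7 = $2,578
Sale 2 (730) [FIFO — oldest first]: 241 @ $7 + 307 @ $4 + 166 @ $3 + 16 @ $1 = $3,429
Total COGS = $2,578 + $3,429 = $6,007
Ending inventory: 269 @ $1 = $269
Check: goods available $6,276 = COGS $6,007 + ending $269

COGS = $6,007; ending inventory = $269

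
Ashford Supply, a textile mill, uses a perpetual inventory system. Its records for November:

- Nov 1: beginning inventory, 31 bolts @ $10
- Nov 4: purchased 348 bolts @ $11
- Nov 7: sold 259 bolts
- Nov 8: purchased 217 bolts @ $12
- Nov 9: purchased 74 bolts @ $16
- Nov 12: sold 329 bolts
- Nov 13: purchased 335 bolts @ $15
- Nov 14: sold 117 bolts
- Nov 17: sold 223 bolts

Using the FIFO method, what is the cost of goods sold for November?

Nov 7, 259 sold [FIFO — oldest first]: 31 @ $10 + 228 @ $11 = $2,818
Nov 12, 329 sold [FIFO — oldest first]: 120 @ $11 + 209 @ $12 = $3,828
Nov 14, 117 sold [FIFO — oldest first]: 8 @ $12 + 74 @ $16 + 35 @ $15 = $1,805
Nov 17, 223 sold [FIFO — oldest first]: 223 @ $15 = $3,345
Total COGS = $2,818 + $3,828 + $1,805 + $3,345 = $11,796
Ending inventory: 77 @ $15 = $1,155
Check: goods available $12,951 = COGS $11,796 + ending $1,155

COGS = $11,796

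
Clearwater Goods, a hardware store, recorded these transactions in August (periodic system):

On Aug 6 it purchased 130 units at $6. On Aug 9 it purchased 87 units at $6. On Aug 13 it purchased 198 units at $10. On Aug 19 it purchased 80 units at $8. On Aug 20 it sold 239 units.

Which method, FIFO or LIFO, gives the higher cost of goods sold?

FIFO COGS: 130 @ $6 + 87 @ $6 + 22 @ $10 = $1,522
LIFO COGS: 80 @ $8 + 159 @ $10 = $2,230

LIFO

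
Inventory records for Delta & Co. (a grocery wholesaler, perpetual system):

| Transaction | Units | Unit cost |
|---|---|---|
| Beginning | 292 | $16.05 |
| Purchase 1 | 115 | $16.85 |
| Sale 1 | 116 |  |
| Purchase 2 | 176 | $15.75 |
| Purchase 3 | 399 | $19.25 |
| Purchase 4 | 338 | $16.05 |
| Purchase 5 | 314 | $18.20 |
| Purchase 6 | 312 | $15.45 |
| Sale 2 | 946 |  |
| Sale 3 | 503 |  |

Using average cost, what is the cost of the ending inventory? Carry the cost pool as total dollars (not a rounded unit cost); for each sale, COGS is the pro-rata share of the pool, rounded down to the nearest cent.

Ending inventory = $6,485.16

After Beginning: 292 on hand, pool $4,686.60 (≈ $16.0500 each)
After Purchase 1: 407 on hand, pool $6,624.35 (≈ $16.2760 each)
Sale 1, sell 116: 116/407 × $6,624.35 → $1,888.02
After Purchase 2: 467 on hand, pool $7,508.33 (≈ $16.0778 each)
After Purchase 3: 866 on hand, pool $15,189.08 (≈ $17.5394 each)
After Purchase 4: 1204 on hand, pool $20,613.98 (≈ $17.1212 each)
After Purchase 5: 1518 on hand, pool $26,328.78 (≈ $17.3444 each)
After Purchase 6: 1830 on hand, pool $31,149.18 (≈ $17.0214 each)
Sale 2, sell 946: 946/1830 × $31,149.18 → $16,102.25
Sale 3, sell 503: 503/884 × $15,046.93 → $8,561.77
Total COGS = $1,888.02 + $16,102.25 + $8,561.77 = $26,552.04
Ending inventory (cost pool remaining) = $6,485.16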